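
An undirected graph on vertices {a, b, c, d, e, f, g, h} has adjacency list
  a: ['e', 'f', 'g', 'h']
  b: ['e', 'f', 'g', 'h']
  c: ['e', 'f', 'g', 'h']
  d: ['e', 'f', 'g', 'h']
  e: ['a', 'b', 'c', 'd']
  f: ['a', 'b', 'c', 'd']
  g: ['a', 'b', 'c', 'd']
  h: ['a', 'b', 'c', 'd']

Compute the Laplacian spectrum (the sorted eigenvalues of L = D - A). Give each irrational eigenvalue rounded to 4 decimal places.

[0, 4, 4, 4, 4, 4, 4, 8]

Reading degrees in the order [a, b, c, d, e, f, g, h] gives [4, 4, 4, 4, 4, 4, 4, 4]; set D = diag(4, 4, 4, 4, 4, 4, 4, 4) and form L = D - A. Since every row of L sums to 0, the all-ones vector is in the kernel and 0 is an eigenvalue. The single zero eigenvalue shows the graph is connected. The largest eigenvalue, 8, is at most the vertex count 8.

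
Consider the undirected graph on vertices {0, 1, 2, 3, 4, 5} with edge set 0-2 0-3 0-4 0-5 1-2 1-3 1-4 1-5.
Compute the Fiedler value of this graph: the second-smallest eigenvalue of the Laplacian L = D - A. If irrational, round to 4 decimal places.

Each diagonal entry of L is the vertex degree and each off-diagonal entry is -1 where an edge is present, 0 otherwise; in the order [0, 1, 2, 3, 4, 5] the diagonal is [4, 4, 2, 2, 2, 2]. Computing the eigenvalues of L and sorting gives [0, 2, 2, 2, 4, 6]. The Fiedler value lambda_2 = 2 is strictly positive, so the graph is connected. The largest eigenvalue, 6, is at most the vertex count 6. By the matrix-tree theorem the graph has (1/6) * product of the nonzero eigenvalues = 32 spanning trees.

2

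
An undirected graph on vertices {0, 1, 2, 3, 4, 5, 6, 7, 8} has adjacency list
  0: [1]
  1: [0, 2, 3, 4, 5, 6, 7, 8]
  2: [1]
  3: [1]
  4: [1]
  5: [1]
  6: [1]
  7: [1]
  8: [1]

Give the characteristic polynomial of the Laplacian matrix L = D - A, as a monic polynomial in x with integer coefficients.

Reading degrees in the order [0, 1, 2, 3, 4, 5, 6, 7, 8] gives [1, 8, 1, 1, 1, 1, 1, 1, 1]; set D = diag(1, 8, 1, 1, 1, 1, 1, 1, 1) and form L = D - A. The eigenvalues of L are [0, 1, 1, 1, 1, 1, 1, 1, 9]; the characteristic polynomial is the product of (x - lambda_i), which multiplies out to x^9 - 16x^8 + 84x^7 - 224x^6 + 350x^5 - 336x^4 + 196x^3 - 64x^2 + 9x. Since p(0) = det(-L) = 0, x divides p(x).

x^9 - 16x^8 + 84x^7 - 224x^6 + 350x^5 - 336x^4 + 196x^3 - 64x^2 + 9x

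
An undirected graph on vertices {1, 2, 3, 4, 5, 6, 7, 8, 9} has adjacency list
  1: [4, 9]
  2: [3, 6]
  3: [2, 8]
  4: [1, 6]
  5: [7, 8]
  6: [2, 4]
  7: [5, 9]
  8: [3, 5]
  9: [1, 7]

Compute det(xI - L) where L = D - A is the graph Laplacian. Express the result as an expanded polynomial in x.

x^9 - 18x^8 + 135x^7 - 546x^6 + 1287x^5 - 1782x^4 + 1386x^3 - 540x^2 + 81x

Reading degrees in the order [1, 2, 3, 4, 5, 6, 7, 8, 9] gives [2, 2, 2, 2, 2, 2, 2, 2, 2]; set D = diag(2, 2, 2, 2, 2, 2, 2, 2, 2) and form L = D - A. Computing det(xI - L) by cofactor expansion (or equivalently via sum-over-permutations) gives x^9 - 18x^8 + 135x^7 - 546x^6 + 1287x^5 - 1782x^4 + 1386x^3 - 540x^2 + 81x. Since p(0) = det(-L) = 0, x divides p(x).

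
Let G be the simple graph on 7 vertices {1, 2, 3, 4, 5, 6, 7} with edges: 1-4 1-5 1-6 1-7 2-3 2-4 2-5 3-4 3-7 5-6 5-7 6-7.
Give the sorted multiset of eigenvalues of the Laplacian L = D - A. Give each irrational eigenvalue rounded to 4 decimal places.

[0, 1.5858, 3.3820, 3.3820, 4.4142, 5.6180, 5.6180]

Each diagonal entry of L is the vertex degree and each off-diagonal entry is -1 where an edge is present, 0 otherwise; in the order [1, 2, 3, 4, 5, 6, 7] the diagonal is [4, 3, 3, 3, 4, 3, 4]. The multiplicity of 0 as a Laplacian eigenvalue equals the number of connected components. By the matrix-tree theorem the graph has (1/7) * product of the nonzero eigenvalues = 361 spanning trees. The largest eigenvalue, 5.6180, is at most the vertex count 7.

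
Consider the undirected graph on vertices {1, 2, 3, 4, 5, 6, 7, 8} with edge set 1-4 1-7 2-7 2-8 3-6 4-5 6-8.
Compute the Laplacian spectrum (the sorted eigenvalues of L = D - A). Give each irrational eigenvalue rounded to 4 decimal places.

Each diagonal entry of L is the vertex degree and each off-diagonal entry is -1 where an edge is present, 0 otherwise; in the order [1, 2, 3, 4, 5, 6, 7, 8] the diagonal is [2, 2, 1, 2, 1, 2, 2, 2]. The multiplicity of 0 as a Laplacian eigenvalue equals the number of connected components. By the matrix-tree theorem the graph has (1/8) * product of the nonzero eigenvalues = 1 spanning tree.

[0, 0.1522, 0.5858, 1.2346, 2, 2.7654, 3.4142, 3.8478]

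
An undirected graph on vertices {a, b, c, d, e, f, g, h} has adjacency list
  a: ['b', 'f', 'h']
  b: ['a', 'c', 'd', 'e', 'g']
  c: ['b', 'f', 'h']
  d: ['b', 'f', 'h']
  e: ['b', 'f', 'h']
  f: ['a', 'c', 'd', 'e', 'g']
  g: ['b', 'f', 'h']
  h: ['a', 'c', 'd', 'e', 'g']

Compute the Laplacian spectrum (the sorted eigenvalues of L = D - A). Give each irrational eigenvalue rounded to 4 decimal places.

[0, 3, 3, 3, 3, 5, 5, 8]

Reading degrees in the order [a, b, c, d, e, f, g, h] gives [3, 5, 3, 3, 3, 5, 3, 5]; set D = diag(3, 5, 3, 3, 3, 5, 3, 5) and form L = D - A. L is symmetric positive semidefinite, so every eigenvalue is real and nonnegative. The single zero eigenvalue shows the graph is connected. There is one zero in the spectrum, matching the 1 component.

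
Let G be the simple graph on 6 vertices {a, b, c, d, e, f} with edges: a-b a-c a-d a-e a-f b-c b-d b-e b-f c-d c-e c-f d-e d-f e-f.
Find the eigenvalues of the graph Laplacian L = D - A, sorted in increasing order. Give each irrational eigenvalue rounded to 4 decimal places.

[0, 6, 6, 6, 6, 6]

Each diagonal entry of L is the vertex degree and each off-diagonal entry is -1 where an edge is present, 0 otherwise; in the order [a, b, c, d, e, f] the diagonal is [5, 5, 5, 5, 5, 5]. Since every row of L sums to 0, the all-ones vector is in the kernel and 0 is an eigenvalue. The single zero eigenvalue shows the graph is connected. The eigenvalues sum to 30, which equals trace(L) = 2|E|. The largest eigenvalue, 6, is at most the vertex count 6.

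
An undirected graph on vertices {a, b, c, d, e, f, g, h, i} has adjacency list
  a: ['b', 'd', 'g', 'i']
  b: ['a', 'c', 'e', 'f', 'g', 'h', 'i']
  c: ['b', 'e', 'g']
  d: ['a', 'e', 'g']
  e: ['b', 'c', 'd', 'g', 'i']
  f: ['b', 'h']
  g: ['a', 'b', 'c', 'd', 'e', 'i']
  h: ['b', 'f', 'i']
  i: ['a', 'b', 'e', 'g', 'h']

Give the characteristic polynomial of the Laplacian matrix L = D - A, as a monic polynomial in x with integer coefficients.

Each diagonal entry of L is the vertex degree and each off-diagonal entry is -1 where an edge is present, 0 otherwise; in the order [a, b, c, d, e, f, g, h, i] the diagonal is [4, 7, 3, 3, 5, 2, 6, 3, 5]. Computing det(xI - L) by cofactor expansion (or equivalently via sum-over-permutations) gives x^9 - 38x^8 + 612x^7 - 5440x^6 + 29091x^5 - 95442x^4 + 186595x^3 - 197212x^2 + 85176x. The coefficient of x^8 equals -trace(L) = -38, matching the sum of degrees.

x^9 - 38x^8 + 612x^7 - 5440x^6 + 29091x^5 - 95442x^4 + 186595x^3 - 197212x^2 + 85176x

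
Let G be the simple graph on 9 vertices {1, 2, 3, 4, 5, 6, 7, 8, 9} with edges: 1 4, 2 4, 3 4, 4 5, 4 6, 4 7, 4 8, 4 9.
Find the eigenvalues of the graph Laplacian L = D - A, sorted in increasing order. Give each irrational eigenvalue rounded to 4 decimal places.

Each diagonal entry of L is the vertex degree and each off-diagonal entry is -1 where an edge is present, 0 otherwise; in the order [1, 2, 3, 4, 5, 6, 7, 8, 9] the diagonal is [1, 1, 1, 8, 1, 1, 1, 1, 1]. Since every row of L sums to 0, the all-ones vector is in the kernel and 0 is an eigenvalue. The single zero eigenvalue shows the graph is connected.

[0, 1, 1, 1, 1, 1, 1, 1, 9]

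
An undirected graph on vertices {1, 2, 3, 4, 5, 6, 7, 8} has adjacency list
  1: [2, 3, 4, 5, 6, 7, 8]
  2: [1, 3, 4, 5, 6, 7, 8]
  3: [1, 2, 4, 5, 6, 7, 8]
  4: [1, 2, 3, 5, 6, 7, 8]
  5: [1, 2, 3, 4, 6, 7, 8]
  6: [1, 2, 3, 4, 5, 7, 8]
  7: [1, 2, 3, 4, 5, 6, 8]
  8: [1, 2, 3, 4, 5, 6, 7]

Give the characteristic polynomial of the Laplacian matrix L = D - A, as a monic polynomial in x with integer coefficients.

Each diagonal entry of L is the vertex degree and each off-diagonal entry is -1 where an edge is present, 0 otherwise; in the order [1, 2, 3, 4, 5, 6, 7, 8] the diagonal is [7, 7, 7, 7, 7, 7, 7, 7]. Computing det(xI - L) by cofactor expansion (or equivalently via sum-over-permutations) gives x^8 - 56x^7 + 1344x^6 - 17920x^5 + 143360x^4 - 688128x^3 + 1835008x^2 - 2097152x. Since p(0) = det(-L) = 0, x divides p(x). There is one zero in the spectrum, matching the 1 component. By the matrix-tree theorem the graph has (1/8) * product of the nonzero eigenvalues = 262144 spanning trees.

x^8 - 56x^7 + 1344x^6 - 17920x^5 + 143360x^4 - 688128x^3 + 1835008x^2 - 2097152x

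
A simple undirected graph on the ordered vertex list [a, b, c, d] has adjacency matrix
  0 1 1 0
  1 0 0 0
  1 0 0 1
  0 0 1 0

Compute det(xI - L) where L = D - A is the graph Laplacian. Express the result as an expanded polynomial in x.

x^4 - 6x^3 + 10x^2 - 4x

Each diagonal entry of L is the vertex degree and each off-diagonal entry is -1 where an edge is present, 0 otherwise; in the order [a, b, c, d] the diagonal is [2, 1, 2, 1]. L has integer entries, so p(x) = det(xI - L) has integer coefficients. Expanding the determinant yields x^4 - 6x^3 + 10x^2 - 4x. The constant term is 0 because L is singular (the all-ones vector lies in its kernel). There is one zero in the spectrum, matching the 1 component.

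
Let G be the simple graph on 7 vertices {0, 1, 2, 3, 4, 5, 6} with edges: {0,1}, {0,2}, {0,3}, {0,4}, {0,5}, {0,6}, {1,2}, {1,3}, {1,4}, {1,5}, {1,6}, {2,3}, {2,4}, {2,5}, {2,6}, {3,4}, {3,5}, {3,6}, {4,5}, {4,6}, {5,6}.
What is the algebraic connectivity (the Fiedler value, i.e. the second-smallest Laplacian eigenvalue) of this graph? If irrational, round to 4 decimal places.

With the vertex order [0, 1, 2, 3, 4, 5, 6], the degrees are [6, 6, 6, 6, 6, 6, 6], giving D = diag(6, 6, 6, 6, 6, 6, 6) and L = D - A. The smallest Laplacian eigenvalue is always 0. The next one, lambda_2 = 7, measures how hard the graph is to disconnect: larger values mean better connectivity. The largest eigenvalue, 7, is at most the vertex count 7. The eigenvalues sum to 42, which equals trace(L) = 2|E|.

7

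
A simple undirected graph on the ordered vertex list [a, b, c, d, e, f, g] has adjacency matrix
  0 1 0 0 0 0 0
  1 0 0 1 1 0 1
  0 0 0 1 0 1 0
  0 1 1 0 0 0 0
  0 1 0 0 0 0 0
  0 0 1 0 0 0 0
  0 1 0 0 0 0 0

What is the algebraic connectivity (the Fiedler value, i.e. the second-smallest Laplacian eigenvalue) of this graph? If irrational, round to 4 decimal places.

With the vertex order [a, b, c, d, e, f, g], the degrees are [1, 4, 2, 2, 1, 1, 1], giving D = diag(1, 4, 2, 2, 1, 1, 1) and L = D - A. The sorted Laplacian eigenvalues are [0, 0.2955, 1, 1, 1.4911, 3.1169, 5.0965]; the algebraic connectivity is the second entry, 0.2955. By the matrix-tree theorem the graph has (1/7) * product of the nonzero eigenvalues = 1 spanning tree. The largest eigenvalue, 5.0965, is at most the vertex count 7.

0.2955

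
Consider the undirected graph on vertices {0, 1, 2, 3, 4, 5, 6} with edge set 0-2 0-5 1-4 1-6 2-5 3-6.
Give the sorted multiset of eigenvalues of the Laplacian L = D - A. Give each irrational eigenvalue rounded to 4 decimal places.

[0, 0, 0.5858, 2, 3, 3, 3.4142]

Each diagonal entry of L is the vertex degree and each off-diagonal entry is -1 where an edge is present, 0 otherwise; in the order [0, 1, 2, 3, 4, 5, 6] the diagonal is [2, 2, 2, 1, 1, 2, 2]. Diagonalising L (or applying a numerical eigensolver to the 7x7 matrix) gives the spectrum above. The 2 zero eigenvalues correspond to the 2 connected components. The largest eigenvalue, 3.4142, is at most the vertex count 7.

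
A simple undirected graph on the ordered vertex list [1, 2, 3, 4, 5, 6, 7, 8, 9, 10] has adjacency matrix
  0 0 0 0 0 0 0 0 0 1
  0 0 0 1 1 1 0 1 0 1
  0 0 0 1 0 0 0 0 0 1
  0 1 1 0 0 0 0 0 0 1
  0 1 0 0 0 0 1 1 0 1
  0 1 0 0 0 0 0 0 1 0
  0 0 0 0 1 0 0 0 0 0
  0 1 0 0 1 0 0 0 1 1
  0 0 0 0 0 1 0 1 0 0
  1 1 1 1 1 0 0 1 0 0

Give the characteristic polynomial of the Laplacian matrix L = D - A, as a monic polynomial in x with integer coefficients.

x^10 - 30x^9 + 377x^8 - 2588x^7 + 10624x^6 - 26864x^5 + 41565x^4 - 37752x^3 + 18270x^2 - 3610x

Reading degrees in the order [1, 2, 3, 4, 5, 6, 7, 8, 9, 10] gives [1, 5, 2, 3, 4, 2, 1, 4, 2, 6]; set D = diag(1, 5, 2, 3, 4, 2, 1, 4, 2, 6) and form L = D - A. L has integer entries, so p(x) = det(xI - L) has integer coefficients. Expanding the determinant yields x^10 - 30x^9 + 377x^8 - 2588x^7 + 10624x^6 - 26864x^5 + 41565x^4 - 37752x^3 + 18270x^2 - 3610x. The coefficient of x^9 equals -trace(L) = -30, matching the sum of degrees. By the matrix-tree theorem the graph has (1/10) * product of the nonzero eigenvalues = 361 spanning trees.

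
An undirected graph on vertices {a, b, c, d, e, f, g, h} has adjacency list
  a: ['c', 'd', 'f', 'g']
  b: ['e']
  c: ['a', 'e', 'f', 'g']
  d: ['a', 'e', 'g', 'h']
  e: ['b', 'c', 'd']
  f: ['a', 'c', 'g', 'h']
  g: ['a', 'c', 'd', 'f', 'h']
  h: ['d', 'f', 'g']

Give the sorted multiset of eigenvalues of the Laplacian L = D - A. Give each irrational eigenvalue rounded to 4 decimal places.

[0, 0.6853, 2.7409, 3.0757, 4, 5.3397, 5.8221, 6.3362]

With the vertex order [a, b, c, d, e, f, g, h], the degrees are [4, 1, 4, 4, 3, 4, 5, 3], giving D = diag(4, 1, 4, 4, 3, 4, 5, 3) and L = D - A. Since every row of L sums to 0, the all-ones vector is in the kernel and 0 is an eigenvalue. The largest eigenvalue, 6.3362, is at most the vertex count 8.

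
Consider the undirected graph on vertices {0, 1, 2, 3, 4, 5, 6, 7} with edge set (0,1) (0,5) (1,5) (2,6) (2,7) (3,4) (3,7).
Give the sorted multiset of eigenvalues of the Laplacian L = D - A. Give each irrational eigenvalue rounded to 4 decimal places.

[0, 0, 0.3820, 1.3820, 2.6180, 3, 3, 3.6180]

Reading degrees in the order [0, 1, 2, 3, 4, 5, 6, 7] gives [2, 2, 2, 2, 1, 2, 1, 2]; set D = diag(2, 2, 2, 2, 1, 2, 1, 2) and form L = D - A. L is symmetric positive semidefinite, so every eigenvalue is real and nonnegative. The 2 zero eigenvalues correspond to the 2 connected components. The largest eigenvalue, 3.6180, is at most the vertex count 8. There are 2 zeros in the spectrum, matching the 2 components.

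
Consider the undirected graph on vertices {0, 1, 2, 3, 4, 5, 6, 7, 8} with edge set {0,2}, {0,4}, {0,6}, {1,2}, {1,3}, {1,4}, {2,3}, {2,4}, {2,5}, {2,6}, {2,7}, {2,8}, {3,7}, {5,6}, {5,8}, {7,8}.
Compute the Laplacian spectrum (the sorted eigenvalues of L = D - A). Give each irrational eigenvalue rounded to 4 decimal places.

Each diagonal entry of L is the vertex degree and each off-diagonal entry is -1 where an edge is present, 0 otherwise; in the order [0, 1, 2, 3, 4, 5, 6, 7, 8] the diagonal is [3, 3, 8, 3, 3, 3, 3, 3, 3]. Since every row of L sums to 0, the all-ones vector is in the kernel and 0 is an eigenvalue. The eigenvalues sum to 32, which equals trace(L) = 2|E|.

[0, 1.5858, 1.5858, 3, 3, 4.4142, 4.4142, 5, 9]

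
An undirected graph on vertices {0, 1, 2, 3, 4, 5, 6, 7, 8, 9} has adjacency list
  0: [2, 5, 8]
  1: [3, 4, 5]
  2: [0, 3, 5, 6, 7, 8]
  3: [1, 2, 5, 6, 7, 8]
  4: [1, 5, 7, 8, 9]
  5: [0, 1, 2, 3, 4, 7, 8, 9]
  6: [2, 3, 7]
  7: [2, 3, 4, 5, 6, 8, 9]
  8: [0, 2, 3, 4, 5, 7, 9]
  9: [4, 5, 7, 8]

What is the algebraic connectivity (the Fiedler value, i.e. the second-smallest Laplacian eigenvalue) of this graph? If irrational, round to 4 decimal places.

With the vertex order [0, 1, 2, 3, 4, 5, 6, 7, 8, 9], the degrees are [3, 3, 6, 6, 5, 8, 3, 7, 7, 4], giving D = diag(3, 3, 6, 6, 5, 8, 3, 7, 7, 4) and L = D - A. The smallest Laplacian eigenvalue is always 0. The next one, lambda_2 = 2.3947, measures how hard the graph is to disconnect: larger values mean better connectivity. By the matrix-tree theorem the graph has (1/10) * product of the nonzero eigenvalues = 268288 spanning trees. The eigenvalues sum to 52, which equals trace(L) = 2|E|.

2.3947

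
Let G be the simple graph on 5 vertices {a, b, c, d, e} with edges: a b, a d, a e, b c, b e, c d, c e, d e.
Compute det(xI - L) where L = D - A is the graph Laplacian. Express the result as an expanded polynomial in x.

x^5 - 16x^4 + 94x^3 - 240x^2 + 225x

Reading degrees in the order [a, b, c, d, e] gives [3, 3, 3, 3, 4]; set D = diag(3, 3, 3, 3, 4) and form L = D - A. L has integer entries, so p(x) = det(xI - L) has integer coefficients. Expanding the determinant yields x^5 - 16x^4 + 94x^3 - 240x^2 + 225x. Since p(0) = det(-L) = 0, x divides p(x). There is one zero in the spectrum, matching the 1 component.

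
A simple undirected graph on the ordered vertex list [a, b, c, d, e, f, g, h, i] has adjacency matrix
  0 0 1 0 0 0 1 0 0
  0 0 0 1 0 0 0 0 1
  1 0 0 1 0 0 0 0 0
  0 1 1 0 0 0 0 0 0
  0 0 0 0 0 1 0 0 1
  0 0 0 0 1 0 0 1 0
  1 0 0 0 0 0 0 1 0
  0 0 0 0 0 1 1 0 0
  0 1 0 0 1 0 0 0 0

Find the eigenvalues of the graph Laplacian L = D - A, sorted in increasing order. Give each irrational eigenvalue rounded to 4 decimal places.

With the vertex order [a, b, c, d, e, f, g, h, i], the degrees are [2, 2, 2, 2, 2, 2, 2, 2, 2], giving D = diag(2, 2, 2, 2, 2, 2, 2, 2, 2) and L = D - A. Since every row of L sums to 0, the all-ones vector is in the kernel and 0 is an eigenvalue. The largest eigenvalue, 3.8794, is at most the vertex count 9.

[0, 0.4679, 0.4679, 1.6527, 1.6527, 3, 3, 3.8794, 3.8794]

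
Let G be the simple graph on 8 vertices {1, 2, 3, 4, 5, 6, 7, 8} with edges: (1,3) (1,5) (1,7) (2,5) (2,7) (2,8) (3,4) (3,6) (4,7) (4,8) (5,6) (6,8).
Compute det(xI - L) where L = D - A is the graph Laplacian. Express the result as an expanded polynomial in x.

Each diagonal entry of L is the vertex degree and each off-diagonal entry is -1 where an edge is present, 0 otherwise; in the order [1, 2, 3, 4, 5, 6, 7, 8] the diagonal is [3, 3, 3, 3, 3, 3, 3, 3]. L has integer entries, so p(x) = det(xI - L) has integer coefficients. Expanding the determinant yields x^8 - 24x^7 + 240x^6 - 1296x^5 + 4080x^4 - 7488x^3 + 7424x^2 - 3072x. Since p(0) = det(-L) = 0, x divides p(x). By the matrix-tree theorem the graph has (1/8) * product of the nonzero eigenvalues = 384 spanning trees.

x^8 - 24x^7 + 240x^6 - 1296x^5 + 4080x^4 - 7488x^3 + 7424x^2 - 3072x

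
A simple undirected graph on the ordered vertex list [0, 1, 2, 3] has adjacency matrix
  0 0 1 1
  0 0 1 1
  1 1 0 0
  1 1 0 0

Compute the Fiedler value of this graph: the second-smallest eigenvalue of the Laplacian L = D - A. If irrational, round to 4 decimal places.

Each diagonal entry of L is the vertex degree and each off-diagonal entry is -1 where an edge is present, 0 otherwise; in the order [0, 1, 2, 3] the diagonal is [2, 2, 2, 2]. The smallest Laplacian eigenvalue is always 0. The next one, lambda_2 = 2, measures how hard the graph is to disconnect: larger values mean better connectivity. The largest eigenvalue, 4, is at most the vertex count 4. There is one zero in the spectrum, matching the 1 component.

2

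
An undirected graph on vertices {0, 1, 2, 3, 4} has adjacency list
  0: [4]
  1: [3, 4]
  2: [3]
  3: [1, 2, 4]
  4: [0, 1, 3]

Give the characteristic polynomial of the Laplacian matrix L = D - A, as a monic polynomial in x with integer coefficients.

With the vertex order [0, 1, 2, 3, 4], the degrees are [1, 2, 1, 3, 3], giving D = diag(1, 2, 1, 3, 3) and L = D - A. Computing det(xI - L) by cofactor expansion (or equivalently via sum-over-permutations) gives x^5 - 10x^4 + 33x^3 - 40x^2 + 15x. The constant term is 0 because L is singular (the all-ones vector lies in its kernel).

x^5 - 10x^4 + 33x^3 - 40x^2 + 15x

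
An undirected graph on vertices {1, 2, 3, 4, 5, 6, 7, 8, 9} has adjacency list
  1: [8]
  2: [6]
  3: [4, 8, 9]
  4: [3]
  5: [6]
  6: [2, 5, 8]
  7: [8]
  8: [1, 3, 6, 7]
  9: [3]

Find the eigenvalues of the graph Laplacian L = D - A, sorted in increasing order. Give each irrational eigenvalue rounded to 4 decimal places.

Each diagonal entry of L is the vertex degree and each off-diagonal entry is -1 where an edge is present, 0 otherwise; in the order [1, 2, 3, 4, 5, 6, 7, 8, 9] the diagonal is [1, 1, 3, 1, 1, 3, 1, 4, 1]. Diagonalising L (or applying a numerical eigensolver to the 9x9 matrix) gives the spectrum above. By the matrix-tree theorem the graph has (1/9) * product of the nonzero eigenvalues = 1 spanning tree. The largest eigenvalue, 5.4495, is at most the vertex count 9.

[0, 0.2679, 0.5505, 1, 1, 1, 3, 3.7321, 5.4495]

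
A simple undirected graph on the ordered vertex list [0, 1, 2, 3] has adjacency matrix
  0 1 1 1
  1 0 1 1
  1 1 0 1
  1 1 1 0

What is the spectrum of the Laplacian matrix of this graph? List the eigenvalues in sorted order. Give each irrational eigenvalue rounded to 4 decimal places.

[0, 4, 4, 4]

Each diagonal entry of L is the vertex degree and each off-diagonal entry is -1 where an edge is present, 0 otherwise; in the order [0, 1, 2, 3] the diagonal is [3, 3, 3, 3]. L is symmetric positive semidefinite, so every eigenvalue is real and nonnegative. The largest eigenvalue, 4, is at most the vertex count 4. There is one zero in the spectrum, matching the 1 component.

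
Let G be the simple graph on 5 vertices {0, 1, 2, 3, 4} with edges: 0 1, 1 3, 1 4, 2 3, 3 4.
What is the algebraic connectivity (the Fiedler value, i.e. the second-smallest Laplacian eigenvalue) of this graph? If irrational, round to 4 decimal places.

With the vertex order [0, 1, 2, 3, 4], the degrees are [1, 3, 1, 3, 2], giving D = diag(1, 3, 1, 3, 2) and L = D - A. The smallest Laplacian eigenvalue is always 0. The next one, lambda_2 = 0.6972, measures how hard the graph is to disconnect: larger values mean better connectivity. The eigenvalues sum to 10, which equals trace(L) = 2|E|.

0.6972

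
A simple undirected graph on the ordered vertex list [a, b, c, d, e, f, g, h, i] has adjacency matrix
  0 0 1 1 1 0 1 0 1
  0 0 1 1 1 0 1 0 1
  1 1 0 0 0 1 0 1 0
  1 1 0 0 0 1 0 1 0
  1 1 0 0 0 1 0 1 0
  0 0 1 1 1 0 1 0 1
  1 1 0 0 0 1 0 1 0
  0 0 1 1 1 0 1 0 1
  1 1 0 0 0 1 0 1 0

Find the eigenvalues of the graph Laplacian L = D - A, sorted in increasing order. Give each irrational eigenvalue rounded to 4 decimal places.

[0, 4, 4, 4, 4, 5, 5, 5, 9]

With the vertex order [a, b, c, d, e, f, g, h, i], the degrees are [5, 5, 4, 4, 4, 5, 4, 5, 4], giving D = diag(5, 5, 4, 4, 4, 5, 4, 5, 4) and L = D - A. Diagonalising L (or applying a numerical eigensolver to the 9x9 matrix) gives the spectrum above. The single zero eigenvalue shows the graph is connected. The eigenvalues sum to 40, which equals trace(L) = 2|E|. The largest eigenvalue, 9, is at most the vertex count 9.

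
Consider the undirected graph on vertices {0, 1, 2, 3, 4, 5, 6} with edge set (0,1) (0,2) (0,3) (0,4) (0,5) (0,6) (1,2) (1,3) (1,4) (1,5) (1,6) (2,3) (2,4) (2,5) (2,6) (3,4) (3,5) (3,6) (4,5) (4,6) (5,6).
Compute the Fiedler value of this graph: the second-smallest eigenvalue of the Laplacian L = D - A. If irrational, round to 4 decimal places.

7

Each diagonal entry of L is the vertex degree and each off-diagonal entry is -1 where an edge is present, 0 otherwise; in the order [0, 1, 2, 3, 4, 5, 6] the diagonal is [6, 6, 6, 6, 6, 6, 6]. Computing the eigenvalues of L and sorting gives [0, 7, 7, 7, 7, 7, 7]. The Fiedler value lambda_2 = 7 is strictly positive, so the graph is connected. The largest eigenvalue, 7, is at most the vertex count 7. The eigenvalues sum to 42, which equals trace(L) = 2|E|.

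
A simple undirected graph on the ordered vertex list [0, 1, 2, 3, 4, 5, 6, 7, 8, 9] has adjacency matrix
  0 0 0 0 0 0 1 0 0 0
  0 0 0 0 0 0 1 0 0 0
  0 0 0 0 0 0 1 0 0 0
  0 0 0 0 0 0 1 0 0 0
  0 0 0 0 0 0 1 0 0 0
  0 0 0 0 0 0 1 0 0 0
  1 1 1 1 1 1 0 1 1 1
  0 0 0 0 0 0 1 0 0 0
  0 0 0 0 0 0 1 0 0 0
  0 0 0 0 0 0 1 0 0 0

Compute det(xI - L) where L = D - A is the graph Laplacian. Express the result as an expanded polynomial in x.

x^10 - 18x^9 + 108x^8 - 336x^7 + 630x^6 - 756x^5 + 588x^4 - 288x^3 + 81x^2 - 10x

With the vertex order [0, 1, 2, 3, 4, 5, 6, 7, 8, 9], the degrees are [1, 1, 1, 1, 1, 1, 9, 1, 1, 1], giving D = diag(1, 1, 1, 1, 1, 1, 9, 1, 1, 1) and L = D - A. L has integer entries, so p(x) = det(xI - L) has integer coefficients. Expanding the determinant yields x^10 - 18x^9 + 108x^8 - 336x^7 + 630x^6 - 756x^5 + 588x^4 - 288x^3 + 81x^2 - 10x. The coefficient of x^9 equals -trace(L) = -18, matching the sum of degrees. By the matrix-tree theorem the graph has (1/10) * product of the nonzero eigenvalues = 1 spanning tree. The largest eigenvalue, 10, is at most the vertex count 10.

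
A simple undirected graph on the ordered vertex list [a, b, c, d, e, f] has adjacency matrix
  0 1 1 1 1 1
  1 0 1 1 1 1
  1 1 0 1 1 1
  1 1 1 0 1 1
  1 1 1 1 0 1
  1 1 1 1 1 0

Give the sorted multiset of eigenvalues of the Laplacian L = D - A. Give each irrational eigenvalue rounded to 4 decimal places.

[0, 6, 6, 6, 6, 6]

Each diagonal entry of L is the vertex degree and each off-diagonal entry is -1 where an edge is present, 0 otherwise; in the order [a, b, c, d, e, f] the diagonal is [5, 5, 5, 5, 5, 5]. Since every row of L sums to 0, the all-ones vector is in the kernel and 0 is an eigenvalue. The single zero eigenvalue shows the graph is connected. There is one zero in the spectrum, matching the 1 component. The eigenvalues sum to 30, which equals trace(L) = 2|E|.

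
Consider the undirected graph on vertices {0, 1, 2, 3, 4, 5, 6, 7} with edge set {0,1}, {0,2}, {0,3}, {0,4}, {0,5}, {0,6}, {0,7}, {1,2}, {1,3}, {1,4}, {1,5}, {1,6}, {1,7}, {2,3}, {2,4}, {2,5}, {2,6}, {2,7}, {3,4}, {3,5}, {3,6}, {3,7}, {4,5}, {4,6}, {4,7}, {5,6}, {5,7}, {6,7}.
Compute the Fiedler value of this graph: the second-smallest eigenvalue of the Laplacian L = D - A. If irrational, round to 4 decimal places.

Each diagonal entry of L is the vertex degree and each off-diagonal entry is -1 where an edge is present, 0 otherwise; in the order [0, 1, 2, 3, 4, 5, 6, 7] the diagonal is [7, 7, 7, 7, 7, 7, 7, 7]. The smallest Laplacian eigenvalue is always 0. The next one, lambda_2 = 8, measures how hard the graph is to disconnect: larger values mean better connectivity.

8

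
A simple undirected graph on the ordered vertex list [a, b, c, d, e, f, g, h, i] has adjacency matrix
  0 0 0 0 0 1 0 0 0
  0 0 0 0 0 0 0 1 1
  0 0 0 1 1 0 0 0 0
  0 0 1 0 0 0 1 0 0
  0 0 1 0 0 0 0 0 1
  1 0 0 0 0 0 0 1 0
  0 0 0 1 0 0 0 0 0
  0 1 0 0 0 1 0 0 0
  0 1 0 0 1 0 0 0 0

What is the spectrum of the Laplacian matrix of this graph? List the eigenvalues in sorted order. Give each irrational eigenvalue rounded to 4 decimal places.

[0, 0.1206, 0.4679, 1, 1.6527, 2.3473, 3, 3.5321, 3.8794]

Reading degrees in the order [a, b, c, d, e, f, g, h, i] gives [1, 2, 2, 2, 2, 2, 1, 2, 2]; set D = diag(1, 2, 2, 2, 2, 2, 1, 2, 2) and form L = D - A. The multiplicity of 0 as a Laplacian eigenvalue equals the number of connected components. The largest eigenvalue, 3.8794, is at most the vertex count 9.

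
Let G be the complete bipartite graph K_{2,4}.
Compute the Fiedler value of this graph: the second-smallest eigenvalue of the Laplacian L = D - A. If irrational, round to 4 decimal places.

2

The graph has 6 vertices and degree multiset [4, 4, 2, 2, 2, 2]; D is the diagonal matrix of degrees and L = D - A. The sorted Laplacian eigenvalues are [0, 2, 2, 2, 4, 6]; the algebraic connectivity is the second entry, 2. By the matrix-tree theorem the graph has (1/6) * product of the nonzero eigenvalues = 32 spanning trees.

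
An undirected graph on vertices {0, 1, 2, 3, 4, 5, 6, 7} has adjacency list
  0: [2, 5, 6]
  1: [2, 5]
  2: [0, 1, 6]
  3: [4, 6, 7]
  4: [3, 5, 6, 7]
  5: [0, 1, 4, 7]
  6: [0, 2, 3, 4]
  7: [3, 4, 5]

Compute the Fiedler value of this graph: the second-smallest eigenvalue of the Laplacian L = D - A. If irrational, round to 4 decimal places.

1.2270

Reading degrees in the order [0, 1, 2, 3, 4, 5, 6, 7] gives [3, 2, 3, 3, 4, 4, 4, 3]; set D = diag(3, 2, 3, 3, 4, 4, 4, 3) and form L = D - A. Computing the eigenvalues of L and sorting gives [0, 1.2270, 2.0811, 3, 4, 4.4375, 5.3616, 5.8928]. The Fiedler value lambda_2 = 1.2270 is strictly positive, so the graph is connected. The eigenvalues sum to 26, which equals trace(L) = 2|E|. By the matrix-tree theorem the graph has (1/8) * product of the nonzero eigenvalues = 537 spanning trees.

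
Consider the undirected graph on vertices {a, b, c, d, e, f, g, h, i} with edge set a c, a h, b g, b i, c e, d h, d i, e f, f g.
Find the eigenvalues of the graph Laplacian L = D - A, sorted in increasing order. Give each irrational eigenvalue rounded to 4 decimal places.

Reading degrees in the order [a, b, c, d, e, f, g, h, i] gives [2, 2, 2, 2, 2, 2, 2, 2, 2]; set D = diag(2, 2, 2, 2, 2, 2, 2, 2, 2) and form L = D - A. Since every row of L sums to 0, the all-ones vector is in the kernel and 0 is an eigenvalue. The single zero eigenvalue shows the graph is connected. The eigenvalues sum to 18, which equals trace(L) = 2|E|.

[0, 0.4679, 0.4679, 1.6527, 1.6527, 3, 3, 3.8794, 3.8794]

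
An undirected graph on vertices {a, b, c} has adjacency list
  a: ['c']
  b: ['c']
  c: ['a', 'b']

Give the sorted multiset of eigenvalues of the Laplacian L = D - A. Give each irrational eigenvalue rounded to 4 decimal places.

[0, 1, 3]

Reading degrees in the order [a, b, c] gives [1, 1, 2]; set D = diag(1, 1, 2) and form L = D - A. Diagonalising L (or applying a numerical eigensolver to the 3x3 matrix) gives the spectrum above. The eigenvalues sum to 4, which equals trace(L) = 2|E|. The largest eigenvalue, 3, is at most the vertex count 3.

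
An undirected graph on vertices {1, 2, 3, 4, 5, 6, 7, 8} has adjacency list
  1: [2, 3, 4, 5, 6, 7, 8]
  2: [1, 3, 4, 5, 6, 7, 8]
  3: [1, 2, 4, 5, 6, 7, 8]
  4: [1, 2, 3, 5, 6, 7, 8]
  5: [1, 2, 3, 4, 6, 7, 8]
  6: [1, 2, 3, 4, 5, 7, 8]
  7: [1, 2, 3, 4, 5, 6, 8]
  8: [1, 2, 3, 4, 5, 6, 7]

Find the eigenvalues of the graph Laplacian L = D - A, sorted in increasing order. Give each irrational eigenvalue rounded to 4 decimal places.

With the vertex order [1, 2, 3, 4, 5, 6, 7, 8], the degrees are [7, 7, 7, 7, 7, 7, 7, 7], giving D = diag(7, 7, 7, 7, 7, 7, 7, 7) and L = D - A. Diagonalising L (or applying a numerical eigensolver to the 8x8 matrix) gives the spectrum above. The eigenvalues sum to 56, which equals trace(L) = 2|E|.

[0, 8, 8, 8, 8, 8, 8, 8]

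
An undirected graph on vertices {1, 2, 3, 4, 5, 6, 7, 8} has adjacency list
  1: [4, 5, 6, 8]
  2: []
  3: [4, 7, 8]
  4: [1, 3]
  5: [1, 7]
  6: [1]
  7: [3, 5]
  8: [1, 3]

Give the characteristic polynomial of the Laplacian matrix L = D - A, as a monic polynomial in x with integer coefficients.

x^8 - 16x^7 + 99x^6 - 302x^5 + 479x^4 - 374x^3 + 112x^2

Each diagonal entry of L is the vertex degree and each off-diagonal entry is -1 where an edge is present, 0 otherwise; in the order [1, 2, 3, 4, 5, 6, 7, 8] the diagonal is [4, 0, 3, 2, 2, 1, 2, 2]. L has integer entries, so p(x) = det(xI - L) has integer coefficients. Expanding the determinant yields x^8 - 16x^7 + 99x^6 - 302x^5 + 479x^4 - 374x^3 + 112x^2. Since p(0) = det(-L) = 0, x divides p(x). The eigenvalues sum to 16, which equals trace(L) = 2|E|. There are 2 zeros in the spectrum, matching the 2 components.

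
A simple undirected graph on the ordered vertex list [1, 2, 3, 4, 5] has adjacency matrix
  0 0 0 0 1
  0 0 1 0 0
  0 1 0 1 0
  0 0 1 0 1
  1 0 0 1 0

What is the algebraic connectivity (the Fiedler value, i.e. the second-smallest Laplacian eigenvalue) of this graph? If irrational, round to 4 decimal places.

With the vertex order [1, 2, 3, 4, 5], the degrees are [1, 1, 2, 2, 2], giving D = diag(1, 1, 2, 2, 2) and L = D - A. Computing the eigenvalues of L and sorting gives [0, 0.3820, 1.3820, 2.6180, 3.6180]. The Fiedler value lambda_2 = 0.3820 is strictly positive, so the graph is connected. The eigenvalues sum to 8, which equals trace(L) = 2|E|.

0.3820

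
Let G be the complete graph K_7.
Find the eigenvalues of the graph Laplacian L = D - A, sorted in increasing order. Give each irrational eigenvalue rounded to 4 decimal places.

[0, 7, 7, 7, 7, 7, 7]

The graph has 7 vertices and degree multiset [6, 6, 6, 6, 6, 6, 6]; D is the diagonal matrix of degrees and L = D - A. L is symmetric positive semidefinite, so every eigenvalue is real and nonnegative. By the matrix-tree theorem the graph has (1/7) * product of the nonzero eigenvalues = 16807 spanning trees.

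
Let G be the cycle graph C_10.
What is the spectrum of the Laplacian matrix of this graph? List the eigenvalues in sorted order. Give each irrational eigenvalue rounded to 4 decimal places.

The graph has 10 vertices and degree multiset [2, 2, 2, 2, 2, 2, 2, 2, 2, 2]; D is the diagonal matrix of degrees and L = D - A. L is symmetric positive semidefinite, so every eigenvalue is real and nonnegative. The largest eigenvalue, 4, is at most the vertex count 10. The eigenvalues sum to 20, which equals trace(L) = 2|E|.

[0, 0.3820, 0.3820, 1.3820, 1.3820, 2.6180, 2.6180, 3.6180, 3.6180, 4]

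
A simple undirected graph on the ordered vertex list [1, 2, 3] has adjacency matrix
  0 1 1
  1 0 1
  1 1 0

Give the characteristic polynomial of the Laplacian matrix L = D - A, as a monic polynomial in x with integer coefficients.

x^3 - 6x^2 + 9x

With the vertex order [1, 2, 3], the degrees are [2, 2, 2], giving D = diag(2, 2, 2) and L = D - A. L has integer entries, so p(x) = det(xI - L) has integer coefficients. Expanding the determinant yields x^3 - 6x^2 + 9x. The coefficient of x^2 equals -trace(L) = -6, matching the sum of degrees. There is one zero in the spectrum, matching the 1 component.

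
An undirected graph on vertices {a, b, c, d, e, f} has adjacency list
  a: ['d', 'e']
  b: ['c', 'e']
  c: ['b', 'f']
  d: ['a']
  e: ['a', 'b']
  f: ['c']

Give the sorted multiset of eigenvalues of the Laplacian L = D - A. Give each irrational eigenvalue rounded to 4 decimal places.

With the vertex order [a, b, c, d, e, f], the degrees are [2, 2, 2, 1, 2, 1], giving D = diag(2, 2, 2, 1, 2, 1) and L = D - A. Since every row of L sums to 0, the all-ones vector is in the kernel and 0 is an eigenvalue. The single zero eigenvalue shows the graph is connected. The largest eigenvalue, 3.7321, is at most the vertex count 6. There is one zero in the spectrum, matching the 1 component.

[0, 0.2679, 1, 2, 3, 3.7321]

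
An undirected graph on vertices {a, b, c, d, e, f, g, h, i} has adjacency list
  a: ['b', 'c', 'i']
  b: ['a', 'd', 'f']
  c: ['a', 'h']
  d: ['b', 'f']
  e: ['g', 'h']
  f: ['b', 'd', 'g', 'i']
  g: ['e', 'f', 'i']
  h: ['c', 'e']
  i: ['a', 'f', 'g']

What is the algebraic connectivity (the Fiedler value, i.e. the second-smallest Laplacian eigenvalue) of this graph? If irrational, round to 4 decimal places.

Reading degrees in the order [a, b, c, d, e, f, g, h, i] gives [3, 3, 2, 2, 2, 4, 3, 2, 3]; set D = diag(3, 3, 2, 2, 2, 4, 3, 2, 3) and form L = D - A. Computing the eigenvalues of L and sorting gives [0, 0.6338, 1.2679, 1.7405, 3, 3.3172, 3.8665, 4.7321, 5.4420]. The Fiedler value lambda_2 = 0.6338 is strictly positive, so the graph is connected. There is one zero in the spectrum, matching the 1 component.

0.6338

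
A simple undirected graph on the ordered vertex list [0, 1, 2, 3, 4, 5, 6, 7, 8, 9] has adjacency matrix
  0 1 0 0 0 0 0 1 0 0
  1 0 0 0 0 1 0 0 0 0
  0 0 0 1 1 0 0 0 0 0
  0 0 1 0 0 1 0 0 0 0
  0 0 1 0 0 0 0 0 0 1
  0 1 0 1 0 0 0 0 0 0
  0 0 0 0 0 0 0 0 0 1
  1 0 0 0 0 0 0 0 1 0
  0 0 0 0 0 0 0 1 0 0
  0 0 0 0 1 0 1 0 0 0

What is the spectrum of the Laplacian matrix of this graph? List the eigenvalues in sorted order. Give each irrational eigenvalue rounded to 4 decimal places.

[0, 0.0979, 0.3820, 0.8244, 1.3820, 2, 2.6180, 3.1756, 3.6180, 3.9021]

Each diagonal entry of L is the vertex degree and each off-diagonal entry is -1 where an edge is present, 0 otherwise; in the order [0, 1, 2, 3, 4, 5, 6, 7, 8, 9] the diagonal is [2, 2, 2, 2, 2, 2, 1, 2, 1, 2]. The multiplicity of 0 as a Laplacian eigenvalue equals the number of connected components. The single zero eigenvalue shows the graph is connected. The eigenvalues sum to 18, which equals trace(L) = 2|E|.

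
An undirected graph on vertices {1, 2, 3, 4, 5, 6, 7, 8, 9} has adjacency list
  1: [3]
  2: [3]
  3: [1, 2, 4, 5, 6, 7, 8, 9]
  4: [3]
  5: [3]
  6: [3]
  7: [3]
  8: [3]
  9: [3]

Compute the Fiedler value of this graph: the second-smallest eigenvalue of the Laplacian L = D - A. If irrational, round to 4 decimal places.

1

Each diagonal entry of L is the vertex degree and each off-diagonal entry is -1 where an edge is present, 0 otherwise; in the order [1, 2, 3, 4, 5, 6, 7, 8, 9] the diagonal is [1, 1, 8, 1, 1, 1, 1, 1, 1]. The sorted Laplacian eigenvalues are [0, 1, 1, 1, 1, 1, 1, 1, 9]; the algebraic connectivity is the second entry, 1. The eigenvalues sum to 16, which equals trace(L) = 2|E|. By the matrix-tree theorem the graph has (1/9) * product of the nonzero eigenvalues = 1 spanning tree.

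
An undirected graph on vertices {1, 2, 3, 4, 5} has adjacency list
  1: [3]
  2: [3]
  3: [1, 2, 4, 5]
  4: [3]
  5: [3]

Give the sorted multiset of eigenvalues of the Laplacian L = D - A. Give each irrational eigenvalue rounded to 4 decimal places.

With the vertex order [1, 2, 3, 4, 5], the degrees are [1, 1, 4, 1, 1], giving D = diag(1, 1, 4, 1, 1) and L = D - A. Diagonalising L (or applying a numerical eigensolver to the 5x5 matrix) gives the spectrum above. By the matrix-tree theorem the graph has (1/5) * product of the nonzero eigenvalues = 1 spanning tree. There is one zero in the spectrum, matching the 1 component.

[0, 1, 1, 1, 5]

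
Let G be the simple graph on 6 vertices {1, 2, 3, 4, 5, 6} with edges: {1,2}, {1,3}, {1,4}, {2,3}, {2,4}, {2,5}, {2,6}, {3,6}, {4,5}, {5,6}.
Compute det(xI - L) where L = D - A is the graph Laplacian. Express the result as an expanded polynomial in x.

Reading degrees in the order [1, 2, 3, 4, 5, 6] gives [3, 5, 3, 3, 3, 3]; set D = diag(3, 5, 3, 3, 3, 3) and form L = D - A. Computing det(xI - L) by cofactor expansion (or equivalently via sum-over-permutations) gives x^6 - 20x^5 + 155x^4 - 580x^3 + 1045x^2 - 726x. The constant term is 0 because L is singular (the all-ones vector lies in its kernel). By the matrix-tree theorem the graph has (1/6) * product of the nonzero eigenvalues = 121 spanning trees. The largest eigenvalue, 6, is at most the vertex count 6.

x^6 - 20x^5 + 155x^4 - 580x^3 + 1045x^2 - 726x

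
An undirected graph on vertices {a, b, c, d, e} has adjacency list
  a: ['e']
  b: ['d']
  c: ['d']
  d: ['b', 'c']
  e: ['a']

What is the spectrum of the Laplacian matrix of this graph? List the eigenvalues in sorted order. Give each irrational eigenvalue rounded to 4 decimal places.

Each diagonal entry of L is the vertex degree and each off-diagonal entry is -1 where an edge is present, 0 otherwise; in the order [a, b, c, d, e] the diagonal is [1, 1, 1, 2, 1]. The multiplicity of 0 as a Laplacian eigenvalue equals the number of connected components. The 2 zero eigenvalues correspond to the 2 connected components. There are 2 zeros in the spectrum, matching the 2 components. The largest eigenvalue, 3, is at most the vertex count 5.

[0, 0, 1, 2, 3]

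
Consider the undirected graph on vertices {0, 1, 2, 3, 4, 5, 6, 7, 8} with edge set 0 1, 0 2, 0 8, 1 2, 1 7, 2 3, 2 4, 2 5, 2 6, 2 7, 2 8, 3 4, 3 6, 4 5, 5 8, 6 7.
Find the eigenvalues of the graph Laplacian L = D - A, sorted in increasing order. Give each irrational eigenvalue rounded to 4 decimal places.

[0, 1.5858, 1.5858, 3, 3, 4.4142, 4.4142, 5, 9]

Reading degrees in the order [0, 1, 2, 3, 4, 5, 6, 7, 8] gives [3, 3, 8, 3, 3, 3, 3, 3, 3]; set D = diag(3, 3, 8, 3, 3, 3, 3, 3, 3) and form L = D - A. Since every row of L sums to 0, the all-ones vector is in the kernel and 0 is an eigenvalue. The single zero eigenvalue shows the graph is connected.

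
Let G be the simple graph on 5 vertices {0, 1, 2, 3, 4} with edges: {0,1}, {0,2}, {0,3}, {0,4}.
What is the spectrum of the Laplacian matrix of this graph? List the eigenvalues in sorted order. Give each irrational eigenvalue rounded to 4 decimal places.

Each diagonal entry of L is the vertex degree and each off-diagonal entry is -1 where an edge is present, 0 otherwise; in the order [0, 1, 2, 3, 4] the diagonal is [4, 1, 1, 1, 1]. Since every row of L sums to 0, the all-ones vector is in the kernel and 0 is an eigenvalue. There is one zero in the spectrum, matching the 1 component.

[0, 1, 1, 1, 5]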